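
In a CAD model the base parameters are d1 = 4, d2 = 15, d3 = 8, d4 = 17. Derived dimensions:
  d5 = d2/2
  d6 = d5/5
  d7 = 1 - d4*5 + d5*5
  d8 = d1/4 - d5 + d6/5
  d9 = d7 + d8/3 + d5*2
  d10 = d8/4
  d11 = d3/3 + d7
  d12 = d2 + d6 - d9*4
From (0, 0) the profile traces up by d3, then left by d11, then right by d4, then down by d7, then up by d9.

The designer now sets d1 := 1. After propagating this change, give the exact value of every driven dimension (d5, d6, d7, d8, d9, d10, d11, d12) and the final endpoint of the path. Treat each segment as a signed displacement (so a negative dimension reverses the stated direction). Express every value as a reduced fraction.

d5 = 15/2
d6 = 3/2
d7 = -93/2
d8 = -139/20
d9 = -2029/60
d10 = -139/80
d11 = -263/6
d12 = 4553/30
endpoint = (365/6, 1241/60)

Apply edit: d1 := 1
  d5 = d2/2 = 15/2
  d6 = d5/5 = 3/2
  d7 = 1 - d4*5 + d5*5 = -93/2
  d8 = d1/4 - d5 + d6/5 = -139/20
  d9 = d7 + d8/3 + d5*2 = -2029/60
  d10 = d8/4 = -139/80
  d11 = d3/3 + d7 = -263/6
  d12 = d2 + d6 - d9*4 = 4553/30
Walk from origin (0, 0):
  seg 1: up by d3 = 8 → (0, 8)
  seg 2: left by d11 = -263/6 → (263/6, 8)
  seg 3: right by d4 = 17 → (365/6, 8)
  seg 4: down by d7 = -93/2 → (365/6, 109/2)
  seg 5: up by d9 = -2029/60 → (365/6, 1241/60)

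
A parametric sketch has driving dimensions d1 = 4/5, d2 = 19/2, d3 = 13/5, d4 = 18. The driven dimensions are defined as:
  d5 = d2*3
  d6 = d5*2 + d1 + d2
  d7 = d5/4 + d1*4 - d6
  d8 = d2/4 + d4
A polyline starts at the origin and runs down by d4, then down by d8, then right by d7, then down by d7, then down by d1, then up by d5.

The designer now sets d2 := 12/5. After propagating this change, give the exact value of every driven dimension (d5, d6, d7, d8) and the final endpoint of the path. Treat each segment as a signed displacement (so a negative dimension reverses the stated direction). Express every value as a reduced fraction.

d5 = 36/5
d6 = 88/5
d7 = -63/5
d8 = 93/5
endpoint = (-63/5, -88/5)

Apply edit: d2 := 12/5
  d5 = d2*3 = 36/5
  d6 = d5*2 + d1 + d2 = 88/5
  d7 = d5/4 + d1*4 - d6 = -63/5
  d8 = d2/4 + d4 = 93/5
Walk from origin (0, 0):
  seg 1: down by d4 = 18 → (0, -18)
  seg 2: down by d8 = 93/5 → (0, -183/5)
  seg 3: right by d7 = -63/5 → (-63/5, -183/5)
  seg 4: down by d7 = -63/5 → (-63/5, -24)
  seg 5: down by d1 = 4/5 → (-63/5, -124/5)
  seg 6: up by d5 = 36/5 → (-63/5, -88/5)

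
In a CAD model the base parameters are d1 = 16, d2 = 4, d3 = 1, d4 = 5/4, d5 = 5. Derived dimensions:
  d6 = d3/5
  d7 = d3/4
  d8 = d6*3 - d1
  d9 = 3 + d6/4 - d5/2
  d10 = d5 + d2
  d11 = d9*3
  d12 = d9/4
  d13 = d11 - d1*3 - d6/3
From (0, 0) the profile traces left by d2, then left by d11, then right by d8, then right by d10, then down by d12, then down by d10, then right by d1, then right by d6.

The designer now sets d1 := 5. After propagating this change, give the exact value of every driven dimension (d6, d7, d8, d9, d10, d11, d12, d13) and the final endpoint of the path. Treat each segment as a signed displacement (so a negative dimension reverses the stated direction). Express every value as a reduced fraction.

d6 = 1/5
d7 = 1/4
d8 = -22/5
d9 = 11/20
d10 = 9
d11 = 33/20
d12 = 11/80
d13 = -161/12
endpoint = (83/20, -731/80)

Apply edit: d1 := 5
  d6 = d3/5 = 1/5
  d7 = d3/4 = 1/4
  d8 = d6*3 - d1 = -22/5
  d9 = 3 + d6/4 - d5/2 = 11/20
  d10 = d5 + d2 = 9
  d11 = d9*3 = 33/20
  d12 = d9/4 = 11/80
  d13 = d11 - d1*3 - d6/3 = -161/12
Walk from origin (0, 0):
  seg 1: left by d2 = 4 → (-4, 0)
  seg 2: left by d11 = 33/20 → (-113/20, 0)
  seg 3: right by d8 = -22/5 → (-201/20, 0)
  seg 4: right by d10 = 9 → (-21/20, 0)
  seg 5: down by d12 = 11/80 → (-21/20, -11/80)
  seg 6: down by d10 = 9 → (-21/20, -731/80)
  seg 7: right by d1 = 5 → (79/20, -731/80)
  seg 8: right by d6 = 1/5 → (83/20, -731/80)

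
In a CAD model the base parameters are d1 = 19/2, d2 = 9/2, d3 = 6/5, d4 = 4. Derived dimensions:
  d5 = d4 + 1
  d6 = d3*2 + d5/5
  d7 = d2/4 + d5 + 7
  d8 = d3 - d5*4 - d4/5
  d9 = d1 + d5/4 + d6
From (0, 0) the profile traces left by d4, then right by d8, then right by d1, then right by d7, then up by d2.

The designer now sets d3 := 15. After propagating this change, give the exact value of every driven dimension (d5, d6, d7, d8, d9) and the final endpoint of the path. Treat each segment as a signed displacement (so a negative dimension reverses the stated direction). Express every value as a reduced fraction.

d5 = 5
d6 = 31
d7 = 105/8
d8 = -29/5
d9 = 167/4
endpoint = (513/40, 9/2)

Apply edit: d3 := 15
  d5 = d4 + 1 = 5
  d6 = d3*2 + d5/5 = 31
  d7 = d2/4 + d5 + 7 = 105/8
  d8 = d3 - d5*4 - d4/5 = -29/5
  d9 = d1 + d5/4 + d6 = 167/4
Walk from origin (0, 0):
  seg 1: left by d4 = 4 → (-4, 0)
  seg 2: right by d8 = -29/5 → (-49/5, 0)
  seg 3: right by d1 = 19/2 → (-3/10, 0)
  seg 4: right by d7 = 105/8 → (513/40, 0)
  seg 5: up by d2 = 9/2 → (513/40, 9/2)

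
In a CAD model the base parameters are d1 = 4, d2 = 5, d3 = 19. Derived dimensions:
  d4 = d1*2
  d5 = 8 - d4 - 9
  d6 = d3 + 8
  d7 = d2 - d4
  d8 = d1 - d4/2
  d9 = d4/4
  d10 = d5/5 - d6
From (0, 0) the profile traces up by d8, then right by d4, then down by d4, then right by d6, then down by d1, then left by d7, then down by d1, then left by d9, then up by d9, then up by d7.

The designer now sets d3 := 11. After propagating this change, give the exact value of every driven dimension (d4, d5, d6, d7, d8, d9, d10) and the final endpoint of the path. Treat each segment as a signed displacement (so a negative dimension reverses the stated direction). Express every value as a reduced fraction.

d4 = 8
d5 = -9
d6 = 19
d7 = -3
d8 = 0
d9 = 2
d10 = -104/5
endpoint = (28, -17)

Apply edit: d3 := 11
  d4 = d1*2 = 8
  d5 = 8 - d4 - 9 = -9
  d6 = d3 + 8 = 19
  d7 = d2 - d4 = -3
  d8 = d1 - d4/2 = 0
  d9 = d4/4 = 2
  d10 = d5/5 - d6 = -104/5
Walk from origin (0, 0):
  seg 1: up by d8 = 0 → (0, 0)
  seg 2: right by d4 = 8 → (8, 0)
  seg 3: down by d4 = 8 → (8, -8)
  seg 4: right by d6 = 19 → (27, -8)
  seg 5: down by d1 = 4 → (27, -12)
  seg 6: left by d7 = -3 → (30, -12)
  seg 7: down by d1 = 4 → (30, -16)
  seg 8: left by d9 = 2 → (28, -16)
  seg 9: up by d9 = 2 → (28, -14)
  seg 10: up by d7 = -3 → (28, -17)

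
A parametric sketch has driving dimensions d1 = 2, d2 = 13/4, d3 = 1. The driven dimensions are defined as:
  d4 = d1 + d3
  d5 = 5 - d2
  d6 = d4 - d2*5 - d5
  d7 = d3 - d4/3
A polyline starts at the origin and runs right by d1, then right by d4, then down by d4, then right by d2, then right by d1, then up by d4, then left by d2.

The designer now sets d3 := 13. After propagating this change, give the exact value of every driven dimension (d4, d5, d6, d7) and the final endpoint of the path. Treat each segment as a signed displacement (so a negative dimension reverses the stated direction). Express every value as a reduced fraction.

d4 = 15
d5 = 7/4
d6 = -3
d7 = 8
endpoint = (19, 0)

Apply edit: d3 := 13
  d4 = d1 + d3 = 15
  d5 = 5 - d2 = 7/4
  d6 = d4 - d2*5 - d5 = -3
  d7 = d3 - d4/3 = 8
Walk from origin (0, 0):
  seg 1: right by d1 = 2 → (2, 0)
  seg 2: right by d4 = 15 → (17, 0)
  seg 3: down by d4 = 15 → (17, -15)
  seg 4: right by d2 = 13/4 → (81/4, -15)
  seg 5: right by d1 = 2 → (89/4, -15)
  seg 6: up by d4 = 15 → (89/4, 0)
  seg 7: left by d2 = 13/4 → (19, 0)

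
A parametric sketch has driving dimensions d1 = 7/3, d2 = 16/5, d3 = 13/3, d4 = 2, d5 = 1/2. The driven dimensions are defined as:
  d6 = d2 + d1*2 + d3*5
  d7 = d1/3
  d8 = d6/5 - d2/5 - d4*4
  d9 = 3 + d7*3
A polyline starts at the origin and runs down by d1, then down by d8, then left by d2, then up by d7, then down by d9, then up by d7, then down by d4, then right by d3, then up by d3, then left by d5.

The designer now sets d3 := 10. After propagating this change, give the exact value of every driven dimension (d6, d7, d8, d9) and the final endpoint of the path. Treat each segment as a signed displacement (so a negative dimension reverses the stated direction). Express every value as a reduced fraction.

Apply edit: d3 := 10
  d6 = d2 + d1*2 + d3*5 = 868/15
  d7 = d1/3 = 7/9
  d8 = d6/5 - d2/5 - d4*4 = 44/15
  d9 = 3 + d7*3 = 16/3
Walk from origin (0, 0):
  seg 1: down by d1 = 7/3 → (0, -7/3)
  seg 2: down by d8 = 44/15 → (0, -79/15)
  seg 3: left by d2 = 16/5 → (-16/5, -79/15)
  seg 4: up by d7 = 7/9 → (-16/5, -202/45)
  seg 5: down by d9 = 16/3 → (-16/5, -442/45)
  seg 6: up by d7 = 7/9 → (-16/5, -407/45)
  seg 7: down by d4 = 2 → (-16/5, -497/45)
  seg 8: right by d3 = 10 → (34/5, -497/45)
  seg 9: up by d3 = 10 → (34/5, -47/45)
  seg 10: left by d5 = 1/2 → (63/10, -47/45)

d6 = 868/15
d7 = 7/9
d8 = 44/15
d9 = 16/3
endpoint = (63/10, -47/45)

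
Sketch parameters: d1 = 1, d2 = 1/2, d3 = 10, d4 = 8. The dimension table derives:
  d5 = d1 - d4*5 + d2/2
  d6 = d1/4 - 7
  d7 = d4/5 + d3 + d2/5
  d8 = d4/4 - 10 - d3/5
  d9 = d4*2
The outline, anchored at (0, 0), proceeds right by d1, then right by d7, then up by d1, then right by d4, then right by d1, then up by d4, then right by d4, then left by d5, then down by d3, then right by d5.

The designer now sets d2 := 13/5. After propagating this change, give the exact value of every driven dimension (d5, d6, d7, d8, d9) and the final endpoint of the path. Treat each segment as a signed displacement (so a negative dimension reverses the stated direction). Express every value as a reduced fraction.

Apply edit: d2 := 13/5
  d5 = d1 - d4*5 + d2/2 = -377/10
  d6 = d1/4 - 7 = -27/4
  d7 = d4/5 + d3 + d2/5 = 303/25
  d8 = d4/4 - 10 - d3/5 = -10
  d9 = d4*2 = 16
Walk from origin (0, 0):
  seg 1: right by d1 = 1 → (1, 0)
  seg 2: right by d7 = 303/25 → (328/25, 0)
  seg 3: up by d1 = 1 → (328/25, 1)
  seg 4: right by d4 = 8 → (528/25, 1)
  seg 5: right by d1 = 1 → (553/25, 1)
  seg 6: up by d4 = 8 → (553/25, 9)
  seg 7: right by d4 = 8 → (753/25, 9)
  seg 8: left by d5 = -377/10 → (3391/50, 9)
  seg 9: down by d3 = 10 → (3391/50, -1)
  seg 10: right by d5 = -377/10 → (753/25, -1)

d5 = -377/10
d6 = -27/4
d7 = 303/25
d8 = -10
d9 = 16
endpoint = (753/25, -1)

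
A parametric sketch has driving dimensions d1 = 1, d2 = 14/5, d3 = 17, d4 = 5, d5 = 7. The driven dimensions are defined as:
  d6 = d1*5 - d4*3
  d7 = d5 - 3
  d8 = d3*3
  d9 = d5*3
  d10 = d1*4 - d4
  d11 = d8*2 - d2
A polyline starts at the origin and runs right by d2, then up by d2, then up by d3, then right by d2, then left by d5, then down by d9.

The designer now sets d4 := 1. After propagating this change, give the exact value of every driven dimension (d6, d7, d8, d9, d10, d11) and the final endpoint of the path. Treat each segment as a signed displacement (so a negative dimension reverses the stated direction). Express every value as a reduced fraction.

d6 = 2
d7 = 4
d8 = 51
d9 = 21
d10 = 3
d11 = 496/5
endpoint = (-7/5, -6/5)

Apply edit: d4 := 1
  d6 = d1*5 - d4*3 = 2
  d7 = d5 - 3 = 4
  d8 = d3*3 = 51
  d9 = d5*3 = 21
  d10 = d1*4 - d4 = 3
  d11 = d8*2 - d2 = 496/5
Walk from origin (0, 0):
  seg 1: right by d2 = 14/5 → (14/5, 0)
  seg 2: up by d2 = 14/5 → (14/5, 14/5)
  seg 3: up by d3 = 17 → (14/5, 99/5)
  seg 4: right by d2 = 14/5 → (28/5, 99/5)
  seg 5: left by d5 = 7 → (-7/5, 99/5)
  seg 6: down by d9 = 21 → (-7/5, -6/5)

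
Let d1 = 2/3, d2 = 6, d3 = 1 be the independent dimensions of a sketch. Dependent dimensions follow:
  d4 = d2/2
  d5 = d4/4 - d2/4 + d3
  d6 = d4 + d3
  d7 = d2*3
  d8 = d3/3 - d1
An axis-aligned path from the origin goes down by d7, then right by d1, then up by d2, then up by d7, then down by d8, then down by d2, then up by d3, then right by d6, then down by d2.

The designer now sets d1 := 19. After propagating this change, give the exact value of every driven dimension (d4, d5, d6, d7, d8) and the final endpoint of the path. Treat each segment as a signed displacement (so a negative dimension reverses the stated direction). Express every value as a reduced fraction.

d4 = 3
d5 = 1/4
d6 = 4
d7 = 18
d8 = -56/3
endpoint = (23, 41/3)

Apply edit: d1 := 19
  d4 = d2/2 = 3
  d5 = d4/4 - d2/4 + d3 = 1/4
  d6 = d4 + d3 = 4
  d7 = d2*3 = 18
  d8 = d3/3 - d1 = -56/3
Walk from origin (0, 0):
  seg 1: down by d7 = 18 → (0, -18)
  seg 2: right by d1 = 19 → (19, -18)
  seg 3: up by d2 = 6 → (19, -12)
  seg 4: up by d7 = 18 → (19, 6)
  seg 5: down by d8 = -56/3 → (19, 74/3)
  seg 6: down by d2 = 6 → (19, 56/3)
  seg 7: up by d3 = 1 → (19, 59/3)
  seg 8: right by d6 = 4 → (23, 59/3)
  seg 9: down by d2 = 6 → (23, 41/3)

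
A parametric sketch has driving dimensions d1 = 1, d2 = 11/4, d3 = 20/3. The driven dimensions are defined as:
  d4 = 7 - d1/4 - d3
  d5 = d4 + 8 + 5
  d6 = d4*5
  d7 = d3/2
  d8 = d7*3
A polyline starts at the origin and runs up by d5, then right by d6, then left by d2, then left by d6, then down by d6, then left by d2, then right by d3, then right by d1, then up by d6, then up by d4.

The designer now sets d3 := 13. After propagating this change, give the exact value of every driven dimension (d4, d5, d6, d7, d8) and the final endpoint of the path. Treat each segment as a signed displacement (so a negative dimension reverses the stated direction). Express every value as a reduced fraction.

Apply edit: d3 := 13
  d4 = 7 - d1/4 - d3 = -25/4
  d5 = d4 + 8 + 5 = 27/4
  d6 = d4*5 = -125/4
  d7 = d3/2 = 13/2
  d8 = d7*3 = 39/2
Walk from origin (0, 0):
  seg 1: up by d5 = 27/4 → (0, 27/4)
  seg 2: right by d6 = -125/4 → (-125/4, 27/4)
  seg 3: left by d2 = 11/4 → (-34, 27/4)
  seg 4: left by d6 = -125/4 → (-11/4, 27/4)
  seg 5: down by d6 = -125/4 → (-11/4, 38)
  seg 6: left by d2 = 11/4 → (-11/2, 38)
  seg 7: right by d3 = 13 → (15/2, 38)
  seg 8: right by d1 = 1 → (17/2, 38)
  seg 9: up by d6 = -125/4 → (17/2, 27/4)
  seg 10: up by d4 = -25/4 → (17/2, 1/2)

d4 = -25/4
d5 = 27/4
d6 = -125/4
d7 = 13/2
d8 = 39/2
endpoint = (17/2, 1/2)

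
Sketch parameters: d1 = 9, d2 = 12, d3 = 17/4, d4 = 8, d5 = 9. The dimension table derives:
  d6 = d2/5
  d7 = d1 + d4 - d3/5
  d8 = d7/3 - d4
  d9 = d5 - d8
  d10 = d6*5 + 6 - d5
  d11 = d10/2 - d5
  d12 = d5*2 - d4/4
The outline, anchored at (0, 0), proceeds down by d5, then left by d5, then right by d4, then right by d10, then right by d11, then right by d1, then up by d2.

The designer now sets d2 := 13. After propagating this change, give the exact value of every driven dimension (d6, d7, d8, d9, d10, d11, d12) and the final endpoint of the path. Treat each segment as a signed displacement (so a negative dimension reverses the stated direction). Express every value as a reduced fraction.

Apply edit: d2 := 13
  d6 = d2/5 = 13/5
  d7 = d1 + d4 - d3/5 = 323/20
  d8 = d7/3 - d4 = -157/60
  d9 = d5 - d8 = 697/60
  d10 = d6*5 + 6 - d5 = 10
  d11 = d10/2 - d5 = -4
  d12 = d5*2 - d4/4 = 16
Walk from origin (0, 0):
  seg 1: down by d5 = 9 → (0, -9)
  seg 2: left by d5 = 9 → (-9, -9)
  seg 3: right by d4 = 8 → (-1, -9)
  seg 4: right by d10 = 10 → (9, -9)
  seg 5: right by d11 = -4 → (5, -9)
  seg 6: right by d1 = 9 → (14, -9)
  seg 7: up by d2 = 13 → (14, 4)

d6 = 13/5
d7 = 323/20
d8 = -157/60
d9 = 697/60
d10 = 10
d11 = -4
d12 = 16
endpoint = (14, 4)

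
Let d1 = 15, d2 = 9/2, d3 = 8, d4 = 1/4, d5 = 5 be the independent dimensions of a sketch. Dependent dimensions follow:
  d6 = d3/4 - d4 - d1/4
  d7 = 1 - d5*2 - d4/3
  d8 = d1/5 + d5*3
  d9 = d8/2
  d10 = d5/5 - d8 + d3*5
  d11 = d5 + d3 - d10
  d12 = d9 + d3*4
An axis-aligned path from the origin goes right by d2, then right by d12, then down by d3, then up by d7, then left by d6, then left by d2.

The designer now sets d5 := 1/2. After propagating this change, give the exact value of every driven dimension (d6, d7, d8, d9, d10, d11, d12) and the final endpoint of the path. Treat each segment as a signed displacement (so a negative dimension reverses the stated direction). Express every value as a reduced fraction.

Apply edit: d5 := 1/2
  d6 = d3/4 - d4 - d1/4 = -2
  d7 = 1 - d5*2 - d4/3 = -1/12
  d8 = d1/5 + d5*3 = 9/2
  d9 = d8/2 = 9/4
  d10 = d5/5 - d8 + d3*5 = 178/5
  d11 = d5 + d3 - d10 = -271/10
  d12 = d9 + d3*4 = 137/4
Walk from origin (0, 0):
  seg 1: right by d2 = 9/2 → (9/2, 0)
  seg 2: right by d12 = 137/4 → (155/4, 0)
  seg 3: down by d3 = 8 → (155/4, -8)
  seg 4: up by d7 = -1/12 → (155/4, -97/12)
  seg 5: left by d6 = -2 → (163/4, -97/12)
  seg 6: left by d2 = 9/2 → (145/4, -97/12)

d6 = -2
d7 = -1/12
d8 = 9/2
d9 = 9/4
d10 = 178/5
d11 = -271/10
d12 = 137/4
endpoint = (145/4, -97/12)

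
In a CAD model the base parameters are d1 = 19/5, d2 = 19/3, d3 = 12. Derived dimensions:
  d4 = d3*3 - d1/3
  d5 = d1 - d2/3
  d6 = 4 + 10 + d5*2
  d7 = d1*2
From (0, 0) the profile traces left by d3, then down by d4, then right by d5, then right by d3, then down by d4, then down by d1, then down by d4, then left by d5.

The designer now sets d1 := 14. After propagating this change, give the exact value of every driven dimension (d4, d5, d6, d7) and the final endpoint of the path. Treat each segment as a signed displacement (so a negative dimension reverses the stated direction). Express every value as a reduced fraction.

d4 = 94/3
d5 = 107/9
d6 = 340/9
d7 = 28
endpoint = (0, -108)

Apply edit: d1 := 14
  d4 = d3*3 - d1/3 = 94/3
  d5 = d1 - d2/3 = 107/9
  d6 = 4 + 10 + d5*2 = 340/9
  d7 = d1*2 = 28
Walk from origin (0, 0):
  seg 1: left by d3 = 12 → (-12, 0)
  seg 2: down by d4 = 94/3 → (-12, -94/3)
  seg 3: right by d5 = 107/9 → (-1/9, -94/3)
  seg 4: right by d3 = 12 → (107/9, -94/3)
  seg 5: down by d4 = 94/3 → (107/9, -188/3)
  seg 6: down by d1 = 14 → (107/9, -230/3)
  seg 7: down by d4 = 94/3 → (107/9, -108)
  seg 8: left by d5 = 107/9 → (0, -108)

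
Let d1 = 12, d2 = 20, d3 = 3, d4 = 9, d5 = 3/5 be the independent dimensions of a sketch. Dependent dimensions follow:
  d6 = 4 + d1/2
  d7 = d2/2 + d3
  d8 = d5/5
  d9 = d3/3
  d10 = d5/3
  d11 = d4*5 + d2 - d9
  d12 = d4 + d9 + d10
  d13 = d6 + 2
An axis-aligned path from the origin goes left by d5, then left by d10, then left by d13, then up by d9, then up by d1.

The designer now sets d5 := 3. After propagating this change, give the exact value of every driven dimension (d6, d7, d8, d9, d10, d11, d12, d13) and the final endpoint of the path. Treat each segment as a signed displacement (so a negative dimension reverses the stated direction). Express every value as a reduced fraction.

d6 = 10
d7 = 13
d8 = 3/5
d9 = 1
d10 = 1
d11 = 64
d12 = 11
d13 = 12
endpoint = (-16, 13)

Apply edit: d5 := 3
  d6 = 4 + d1/2 = 10
  d7 = d2/2 + d3 = 13
  d8 = d5/5 = 3/5
  d9 = d3/3 = 1
  d10 = d5/3 = 1
  d11 = d4*5 + d2 - d9 = 64
  d12 = d4 + d9 + d10 = 11
  d13 = d6 + 2 = 12
Walk from origin (0, 0):
  seg 1: left by d5 = 3 → (-3, 0)
  seg 2: left by d10 = 1 → (-4, 0)
  seg 3: left by d13 = 12 → (-16, 0)
  seg 4: up by d9 = 1 → (-16, 1)
  seg 5: up by d1 = 12 → (-16, 13)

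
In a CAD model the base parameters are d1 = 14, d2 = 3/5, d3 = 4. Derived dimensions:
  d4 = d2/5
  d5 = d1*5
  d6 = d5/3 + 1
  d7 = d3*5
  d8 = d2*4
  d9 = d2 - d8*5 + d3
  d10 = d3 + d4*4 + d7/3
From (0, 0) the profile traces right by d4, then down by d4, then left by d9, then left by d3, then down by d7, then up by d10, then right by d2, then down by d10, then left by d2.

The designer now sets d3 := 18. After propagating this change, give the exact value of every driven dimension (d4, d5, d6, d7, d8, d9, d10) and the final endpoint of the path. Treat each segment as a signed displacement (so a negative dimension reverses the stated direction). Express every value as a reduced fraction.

Apply edit: d3 := 18
  d4 = d2/5 = 3/25
  d5 = d1*5 = 70
  d6 = d5/3 + 1 = 73/3
  d7 = d3*5 = 90
  d8 = d2*4 = 12/5
  d9 = d2 - d8*5 + d3 = 33/5
  d10 = d3 + d4*4 + d7/3 = 1212/25
Walk from origin (0, 0):
  seg 1: right by d4 = 3/25 → (3/25, 0)
  seg 2: down by d4 = 3/25 → (3/25, -3/25)
  seg 3: left by d9 = 33/5 → (-162/25, -3/25)
  seg 4: left by d3 = 18 → (-612/25, -3/25)
  seg 5: down by d7 = 90 → (-612/25, -2253/25)
  seg 6: up by d10 = 1212/25 → (-612/25, -1041/25)
  seg 7: right by d2 = 3/5 → (-597/25, -1041/25)
  seg 8: down by d10 = 1212/25 → (-597/25, -2253/25)
  seg 9: left by d2 = 3/5 → (-612/25, -2253/25)

d4 = 3/25
d5 = 70
d6 = 73/3
d7 = 90
d8 = 12/5
d9 = 33/5
d10 = 1212/25
endpoint = (-612/25, -2253/25)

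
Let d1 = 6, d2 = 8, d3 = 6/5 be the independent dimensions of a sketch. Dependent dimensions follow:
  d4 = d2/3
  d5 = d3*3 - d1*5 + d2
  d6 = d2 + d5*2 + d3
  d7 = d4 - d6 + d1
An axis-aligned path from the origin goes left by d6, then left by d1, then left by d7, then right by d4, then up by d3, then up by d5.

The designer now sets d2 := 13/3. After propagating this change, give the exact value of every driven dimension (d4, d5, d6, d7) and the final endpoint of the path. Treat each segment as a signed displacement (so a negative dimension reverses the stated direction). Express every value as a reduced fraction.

Apply edit: d2 := 13/3
  d4 = d2/3 = 13/9
  d5 = d3*3 - d1*5 + d2 = -331/15
  d6 = d2 + d5*2 + d3 = -193/5
  d7 = d4 - d6 + d1 = 2072/45
Walk from origin (0, 0):
  seg 1: left by d6 = -193/5 → (193/5, 0)
  seg 2: left by d1 = 6 → (163/5, 0)
  seg 3: left by d7 = 2072/45 → (-121/9, 0)
  seg 4: right by d4 = 13/9 → (-12, 0)
  seg 5: up by d3 = 6/5 → (-12, 6/5)
  seg 6: up by d5 = -331/15 → (-12, -313/15)

d4 = 13/9
d5 = -331/15
d6 = -193/5
d7 = 2072/45
endpoint = (-12, -313/15)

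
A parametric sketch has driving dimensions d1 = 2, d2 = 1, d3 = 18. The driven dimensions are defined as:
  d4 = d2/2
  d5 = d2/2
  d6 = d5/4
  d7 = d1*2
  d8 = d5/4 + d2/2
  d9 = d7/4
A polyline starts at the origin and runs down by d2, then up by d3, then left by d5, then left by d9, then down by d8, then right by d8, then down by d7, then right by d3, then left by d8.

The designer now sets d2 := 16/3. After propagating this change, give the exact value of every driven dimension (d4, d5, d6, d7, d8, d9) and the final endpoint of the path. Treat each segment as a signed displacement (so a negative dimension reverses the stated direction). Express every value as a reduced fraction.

Apply edit: d2 := 16/3
  d4 = d2/2 = 8/3
  d5 = d2/2 = 8/3
  d6 = d5/4 = 2/3
  d7 = d1*2 = 4
  d8 = d5/4 + d2/2 = 10/3
  d9 = d7/4 = 1
Walk from origin (0, 0):
  seg 1: down by d2 = 16/3 → (0, -16/3)
  seg 2: up by d3 = 18 → (0, 38/3)
  seg 3: left by d5 = 8/3 → (-8/3, 38/3)
  seg 4: left by d9 = 1 → (-11/3, 38/3)
  seg 5: down by d8 = 10/3 → (-11/3, 28/3)
  seg 6: right by d8 = 10/3 → (-1/3, 28/3)
  seg 7: down by d7 = 4 → (-1/3, 16/3)
  seg 8: right by d3 = 18 → (53/3, 16/3)
  seg 9: left by d8 = 10/3 → (43/3, 16/3)

d4 = 8/3
d5 = 8/3
d6 = 2/3
d7 = 4
d8 = 10/3
d9 = 1
endpoint = (43/3, 16/3)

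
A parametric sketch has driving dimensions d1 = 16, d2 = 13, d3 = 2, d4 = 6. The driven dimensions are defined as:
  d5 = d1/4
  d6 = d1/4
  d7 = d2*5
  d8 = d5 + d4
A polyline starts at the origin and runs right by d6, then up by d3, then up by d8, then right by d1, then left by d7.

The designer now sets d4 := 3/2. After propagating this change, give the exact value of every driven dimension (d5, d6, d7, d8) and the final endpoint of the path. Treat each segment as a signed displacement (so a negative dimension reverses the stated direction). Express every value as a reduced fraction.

d5 = 4
d6 = 4
d7 = 65
d8 = 11/2
endpoint = (-45, 15/2)

Apply edit: d4 := 3/2
  d5 = d1/4 = 4
  d6 = d1/4 = 4
  d7 = d2*5 = 65
  d8 = d5 + d4 = 11/2
Walk from origin (0, 0):
  seg 1: right by d6 = 4 → (4, 0)
  seg 2: up by d3 = 2 → (4, 2)
  seg 3: up by d8 = 11/2 → (4, 15/2)
  seg 4: right by d1 = 16 → (20, 15/2)
  seg 5: left by d7 = 65 → (-45, 15/2)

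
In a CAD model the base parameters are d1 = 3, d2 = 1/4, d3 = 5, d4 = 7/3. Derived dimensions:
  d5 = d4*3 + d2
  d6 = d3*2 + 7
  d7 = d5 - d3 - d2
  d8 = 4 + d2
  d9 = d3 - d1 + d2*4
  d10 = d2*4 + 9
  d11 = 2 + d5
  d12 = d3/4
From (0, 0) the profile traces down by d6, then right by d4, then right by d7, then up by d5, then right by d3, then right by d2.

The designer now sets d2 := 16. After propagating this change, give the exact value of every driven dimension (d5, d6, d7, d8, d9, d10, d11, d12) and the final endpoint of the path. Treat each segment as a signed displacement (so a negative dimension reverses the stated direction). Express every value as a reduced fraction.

Apply edit: d2 := 16
  d5 = d4*3 + d2 = 23
  d6 = d3*2 + 7 = 17
  d7 = d5 - d3 - d2 = 2
  d8 = 4 + d2 = 20
  d9 = d3 - d1 + d2*4 = 66
  d10 = d2*4 + 9 = 73
  d11 = 2 + d5 = 25
  d12 = d3/4 = 5/4
Walk from origin (0, 0):
  seg 1: down by d6 = 17 → (0, -17)
  seg 2: right by d4 = 7/3 → (7/3, -17)
  seg 3: right by d7 = 2 → (13/3, -17)
  seg 4: up by d5 = 23 → (13/3, 6)
  seg 5: right by d3 = 5 → (28/3, 6)
  seg 6: right by d2 = 16 → (76/3, 6)

d5 = 23
d6 = 17
d7 = 2
d8 = 20
d9 = 66
d10 = 73
d11 = 25
d12 = 5/4
endpoint = (76/3, 6)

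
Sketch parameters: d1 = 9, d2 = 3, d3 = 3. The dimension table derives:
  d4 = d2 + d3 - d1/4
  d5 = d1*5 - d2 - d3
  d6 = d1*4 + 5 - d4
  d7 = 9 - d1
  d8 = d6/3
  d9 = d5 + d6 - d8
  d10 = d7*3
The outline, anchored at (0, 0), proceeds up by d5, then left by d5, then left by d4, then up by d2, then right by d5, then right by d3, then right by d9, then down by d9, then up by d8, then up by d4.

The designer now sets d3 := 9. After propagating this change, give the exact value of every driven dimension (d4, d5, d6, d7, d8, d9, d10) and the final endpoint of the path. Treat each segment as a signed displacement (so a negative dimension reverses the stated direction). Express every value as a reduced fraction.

Apply edit: d3 := 9
  d4 = d2 + d3 - d1/4 = 39/4
  d5 = d1*5 - d2 - d3 = 33
  d6 = d1*4 + 5 - d4 = 125/4
  d7 = 9 - d1 = 0
  d8 = d6/3 = 125/12
  d9 = d5 + d6 - d8 = 323/6
  d10 = d7*3 = 0
Walk from origin (0, 0):
  seg 1: up by d5 = 33 → (0, 33)
  seg 2: left by d5 = 33 → (-33, 33)
  seg 3: left by d4 = 39/4 → (-171/4, 33)
  seg 4: up by d2 = 3 → (-171/4, 36)
  seg 5: right by d5 = 33 → (-39/4, 36)
  seg 6: right by d3 = 9 → (-3/4, 36)
  seg 7: right by d9 = 323/6 → (637/12, 36)
  seg 8: down by d9 = 323/6 → (637/12, -107/6)
  seg 9: up by d8 = 125/12 → (637/12, -89/12)
  seg 10: up by d4 = 39/4 → (637/12, 7/3)

d4 = 39/4
d5 = 33
d6 = 125/4
d7 = 0
d8 = 125/12
d9 = 323/6
d10 = 0
endpoint = (637/12, 7/3)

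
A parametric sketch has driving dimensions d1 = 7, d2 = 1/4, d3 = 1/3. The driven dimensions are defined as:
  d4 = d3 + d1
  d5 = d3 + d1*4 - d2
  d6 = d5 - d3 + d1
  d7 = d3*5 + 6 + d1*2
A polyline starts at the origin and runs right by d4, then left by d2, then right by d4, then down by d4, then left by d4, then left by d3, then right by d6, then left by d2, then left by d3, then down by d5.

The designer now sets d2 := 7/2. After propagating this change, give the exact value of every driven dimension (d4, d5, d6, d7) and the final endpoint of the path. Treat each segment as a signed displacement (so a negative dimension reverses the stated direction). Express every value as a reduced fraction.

Apply edit: d2 := 7/2
  d4 = d3 + d1 = 22/3
  d5 = d3 + d1*4 - d2 = 149/6
  d6 = d5 - d3 + d1 = 63/2
  d7 = d3*5 + 6 + d1*2 = 65/3
Walk from origin (0, 0):
  seg 1: right by d4 = 22/3 → (22/3, 0)
  seg 2: left by d2 = 7/2 → (23/6, 0)
  seg 3: right by d4 = 22/3 → (67/6, 0)
  seg 4: down by d4 = 22/3 → (67/6, -22/3)
  seg 5: left by d4 = 22/3 → (23/6, -22/3)
  seg 6: left by d3 = 1/3 → (7/2, -22/3)
  seg 7: right by d6 = 63/2 → (35, -22/3)
  seg 8: left by d2 = 7/2 → (63/2, -22/3)
  seg 9: left by d3 = 1/3 → (187/6, -22/3)
  seg 10: down by d5 = 149/6 → (187/6, -193/6)

d4 = 22/3
d5 = 149/6
d6 = 63/2
d7 = 65/3
endpoint = (187/6, -193/6)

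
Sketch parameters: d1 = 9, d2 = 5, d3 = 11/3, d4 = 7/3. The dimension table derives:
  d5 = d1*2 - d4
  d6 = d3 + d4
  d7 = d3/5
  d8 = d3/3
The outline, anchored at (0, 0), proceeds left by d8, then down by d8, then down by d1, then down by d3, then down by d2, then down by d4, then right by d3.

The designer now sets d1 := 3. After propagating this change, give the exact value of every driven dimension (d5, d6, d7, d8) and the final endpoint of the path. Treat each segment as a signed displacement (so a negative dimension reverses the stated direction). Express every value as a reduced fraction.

d5 = 11/3
d6 = 6
d7 = 11/15
d8 = 11/9
endpoint = (22/9, -137/9)

Apply edit: d1 := 3
  d5 = d1*2 - d4 = 11/3
  d6 = d3 + d4 = 6
  d7 = d3/5 = 11/15
  d8 = d3/3 = 11/9
Walk from origin (0, 0):
  seg 1: left by d8 = 11/9 → (-11/9, 0)
  seg 2: down by d8 = 11/9 → (-11/9, -11/9)
  seg 3: down by d1 = 3 → (-11/9, -38/9)
  seg 4: down by d3 = 11/3 → (-11/9, -71/9)
  seg 5: down by d2 = 5 → (-11/9, -116/9)
  seg 6: down by d4 = 7/3 → (-11/9, -137/9)
  seg 7: right by d3 = 11/3 → (22/9, -137/9)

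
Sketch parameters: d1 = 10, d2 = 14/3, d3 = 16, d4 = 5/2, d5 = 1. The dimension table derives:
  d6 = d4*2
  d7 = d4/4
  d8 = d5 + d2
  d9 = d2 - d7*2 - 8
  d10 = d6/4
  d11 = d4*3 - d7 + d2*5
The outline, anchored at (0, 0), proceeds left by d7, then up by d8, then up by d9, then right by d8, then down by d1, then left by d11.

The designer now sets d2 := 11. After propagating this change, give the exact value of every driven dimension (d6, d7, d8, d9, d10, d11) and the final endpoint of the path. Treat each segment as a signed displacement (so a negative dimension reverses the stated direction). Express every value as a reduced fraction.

Apply edit: d2 := 11
  d6 = d4*2 = 5
  d7 = d4/4 = 5/8
  d8 = d5 + d2 = 12
  d9 = d2 - d7*2 - 8 = 7/4
  d10 = d6/4 = 5/4
  d11 = d4*3 - d7 + d2*5 = 495/8
Walk from origin (0, 0):
  seg 1: left by d7 = 5/8 → (-5/8, 0)
  seg 2: up by d8 = 12 → (-5/8, 12)
  seg 3: up by d9 = 7/4 → (-5/8, 55/4)
  seg 4: right by d8 = 12 → (91/8, 55/4)
  seg 5: down by d1 = 10 → (91/8, 15/4)
  seg 6: left by d11 = 495/8 → (-101/2, 15/4)

d6 = 5
d7 = 5/8
d8 = 12
d9 = 7/4
d10 = 5/4
d11 = 495/8
endpoint = (-101/2, 15/4)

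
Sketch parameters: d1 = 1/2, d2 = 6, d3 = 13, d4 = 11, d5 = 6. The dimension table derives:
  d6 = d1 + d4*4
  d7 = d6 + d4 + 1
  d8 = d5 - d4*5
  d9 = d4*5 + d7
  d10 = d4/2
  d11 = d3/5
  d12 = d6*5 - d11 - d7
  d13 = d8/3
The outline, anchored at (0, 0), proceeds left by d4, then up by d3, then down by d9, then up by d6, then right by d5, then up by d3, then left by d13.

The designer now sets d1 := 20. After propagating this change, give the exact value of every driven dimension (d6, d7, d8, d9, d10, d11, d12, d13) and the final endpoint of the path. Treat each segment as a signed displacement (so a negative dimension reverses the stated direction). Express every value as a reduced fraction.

d6 = 64
d7 = 76
d8 = -49
d9 = 131
d10 = 11/2
d11 = 13/5
d12 = 1207/5
d13 = -49/3
endpoint = (34/3, -41)

Apply edit: d1 := 20
  d6 = d1 + d4*4 = 64
  d7 = d6 + d4 + 1 = 76
  d8 = d5 - d4*5 = -49
  d9 = d4*5 + d7 = 131
  d10 = d4/2 = 11/2
  d11 = d3/5 = 13/5
  d12 = d6*5 - d11 - d7 = 1207/5
  d13 = d8/3 = -49/3
Walk from origin (0, 0):
  seg 1: left by d4 = 11 → (-11, 0)
  seg 2: up by d3 = 13 → (-11, 13)
  seg 3: down by d9 = 131 → (-11, -118)
  seg 4: up by d6 = 64 → (-11, -54)
  seg 5: right by d5 = 6 → (-5, -54)
  seg 6: up by d3 = 13 → (-5, -41)
  seg 7: left by d13 = -49/3 → (34/3, -41)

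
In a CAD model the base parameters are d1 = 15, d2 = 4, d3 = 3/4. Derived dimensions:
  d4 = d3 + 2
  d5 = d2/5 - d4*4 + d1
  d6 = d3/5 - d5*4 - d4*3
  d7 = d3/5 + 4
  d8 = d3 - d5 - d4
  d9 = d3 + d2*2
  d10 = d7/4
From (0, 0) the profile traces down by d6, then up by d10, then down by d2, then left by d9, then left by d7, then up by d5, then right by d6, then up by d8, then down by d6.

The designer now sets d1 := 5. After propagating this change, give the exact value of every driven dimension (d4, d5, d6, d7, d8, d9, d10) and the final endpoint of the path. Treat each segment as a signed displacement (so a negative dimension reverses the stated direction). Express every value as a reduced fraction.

d4 = 11/4
d5 = -26/5
d6 = 127/10
d7 = 83/20
d8 = 16/5
d9 = 35/4
d10 = 83/80
endpoint = (-1/5, -2429/80)

Apply edit: d1 := 5
  d4 = d3 + 2 = 11/4
  d5 = d2/5 - d4*4 + d1 = -26/5
  d6 = d3/5 - d5*4 - d4*3 = 127/10
  d7 = d3/5 + 4 = 83/20
  d8 = d3 - d5 - d4 = 16/5
  d9 = d3 + d2*2 = 35/4
  d10 = d7/4 = 83/80
Walk from origin (0, 0):
  seg 1: down by d6 = 127/10 → (0, -127/10)
  seg 2: up by d10 = 83/80 → (0, -933/80)
  seg 3: down by d2 = 4 → (0, -1253/80)
  seg 4: left by d9 = 35/4 → (-35/4, -1253/80)
  seg 5: left by d7 = 83/20 → (-129/10, -1253/80)
  seg 6: up by d5 = -26/5 → (-129/10, -1669/80)
  seg 7: right by d6 = 127/10 → (-1/5, -1669/80)
  seg 8: up by d8 = 16/5 → (-1/5, -1413/80)
  seg 9: down by d6 = 127/10 → (-1/5, -2429/80)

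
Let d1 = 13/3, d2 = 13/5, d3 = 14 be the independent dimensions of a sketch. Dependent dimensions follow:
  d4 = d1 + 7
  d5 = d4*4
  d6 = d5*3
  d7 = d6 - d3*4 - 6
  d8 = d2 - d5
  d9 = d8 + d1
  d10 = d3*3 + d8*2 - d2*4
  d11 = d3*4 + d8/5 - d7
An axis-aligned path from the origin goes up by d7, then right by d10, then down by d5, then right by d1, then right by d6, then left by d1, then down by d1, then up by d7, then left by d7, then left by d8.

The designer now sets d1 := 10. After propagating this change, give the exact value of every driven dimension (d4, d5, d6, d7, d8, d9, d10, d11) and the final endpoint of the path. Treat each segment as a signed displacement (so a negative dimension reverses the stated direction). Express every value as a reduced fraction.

Apply edit: d1 := 10
  d4 = d1 + 7 = 17
  d5 = d4*4 = 68
  d6 = d5*3 = 204
  d7 = d6 - d3*4 - 6 = 142
  d8 = d2 - d5 = -327/5
  d9 = d8 + d1 = -277/5
  d10 = d3*3 + d8*2 - d2*4 = -496/5
  d11 = d3*4 + d8/5 - d7 = -2477/25
Walk from origin (0, 0):
  seg 1: up by d7 = 142 → (0, 142)
  seg 2: right by d10 = -496/5 → (-496/5, 142)
  seg 3: down by d5 = 68 → (-496/5, 74)
  seg 4: right by d1 = 10 → (-446/5, 74)
  seg 5: right by d6 = 204 → (574/5, 74)
  seg 6: left by d1 = 10 → (524/5, 74)
  seg 7: down by d1 = 10 → (524/5, 64)
  seg 8: up by d7 = 142 → (524/5, 206)
  seg 9: left by d7 = 142 → (-186/5, 206)
  seg 10: left by d8 = -327/5 → (141/5, 206)

d4 = 17
d5 = 68
d6 = 204
d7 = 142
d8 = -327/5
d9 = -277/5
d10 = -496/5
d11 = -2477/25
endpoint = (141/5, 206)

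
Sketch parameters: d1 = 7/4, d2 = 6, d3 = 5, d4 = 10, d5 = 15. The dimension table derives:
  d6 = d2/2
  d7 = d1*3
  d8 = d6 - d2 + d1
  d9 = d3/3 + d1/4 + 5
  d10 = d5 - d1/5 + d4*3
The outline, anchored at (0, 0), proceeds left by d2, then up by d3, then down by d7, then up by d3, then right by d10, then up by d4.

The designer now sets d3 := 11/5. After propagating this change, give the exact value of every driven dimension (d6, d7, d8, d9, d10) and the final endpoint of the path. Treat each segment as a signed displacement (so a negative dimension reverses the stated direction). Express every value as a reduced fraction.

Apply edit: d3 := 11/5
  d6 = d2/2 = 3
  d7 = d1*3 = 21/4
  d8 = d6 - d2 + d1 = -5/4
  d9 = d3/3 + d1/4 + 5 = 1481/240
  d10 = d5 - d1/5 + d4*3 = 893/20
Walk from origin (0, 0):
  seg 1: left by d2 = 6 → (-6, 0)
  seg 2: up by d3 = 11/5 → (-6, 11/5)
  seg 3: down by d7 = 21/4 → (-6, -61/20)
  seg 4: up by d3 = 11/5 → (-6, -17/20)
  seg 5: right by d10 = 893/20 → (773/20, -17/20)
  seg 6: up by d4 = 10 → (773/20, 183/20)

d6 = 3
d7 = 21/4
d8 = -5/4
d9 = 1481/240
d10 = 893/20
endpoint = (773/20, 183/20)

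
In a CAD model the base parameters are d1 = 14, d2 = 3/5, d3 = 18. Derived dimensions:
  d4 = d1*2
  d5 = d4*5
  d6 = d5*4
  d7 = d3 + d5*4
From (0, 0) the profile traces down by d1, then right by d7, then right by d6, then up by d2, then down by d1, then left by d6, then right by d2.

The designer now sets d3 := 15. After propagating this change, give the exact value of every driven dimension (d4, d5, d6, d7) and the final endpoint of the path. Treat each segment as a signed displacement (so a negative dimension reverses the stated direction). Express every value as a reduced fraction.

d4 = 28
d5 = 140
d6 = 560
d7 = 575
endpoint = (2878/5, -137/5)

Apply edit: d3 := 15
  d4 = d1*2 = 28
  d5 = d4*5 = 140
  d6 = d5*4 = 560
  d7 = d3 + d5*4 = 575
Walk from origin (0, 0):
  seg 1: down by d1 = 14 → (0, -14)
  seg 2: right by d7 = 575 → (575, -14)
  seg 3: right by d6 = 560 → (1135, -14)
  seg 4: up by d2 = 3/5 → (1135, -67/5)
  seg 5: down by d1 = 14 → (1135, -137/5)
  seg 6: left by d6 = 560 → (575, -137/5)
  seg 7: right by d2 = 3/5 → (2878/5, -137/5)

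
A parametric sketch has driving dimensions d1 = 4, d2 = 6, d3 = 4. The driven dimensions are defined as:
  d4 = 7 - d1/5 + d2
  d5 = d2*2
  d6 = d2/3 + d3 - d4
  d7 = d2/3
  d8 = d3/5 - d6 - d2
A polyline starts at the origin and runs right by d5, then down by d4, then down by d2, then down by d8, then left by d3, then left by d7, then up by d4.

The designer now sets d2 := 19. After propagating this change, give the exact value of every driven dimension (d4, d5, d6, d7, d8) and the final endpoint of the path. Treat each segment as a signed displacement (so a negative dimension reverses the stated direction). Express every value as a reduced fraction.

Apply edit: d2 := 19
  d4 = 7 - d1/5 + d2 = 126/5
  d5 = d2*2 = 38
  d6 = d2/3 + d3 - d4 = -223/15
  d7 = d2/3 = 19/3
  d8 = d3/5 - d6 - d2 = -10/3
Walk from origin (0, 0):
  seg 1: right by d5 = 38 → (38, 0)
  seg 2: down by d4 = 126/5 → (38, -126/5)
  seg 3: down by d2 = 19 → (38, -221/5)
  seg 4: down by d8 = -10/3 → (38, -613/15)
  seg 5: left by d3 = 4 → (34, -613/15)
  seg 6: left by d7 = 19/3 → (83/3, -613/15)
  seg 7: up by d4 = 126/5 → (83/3, -47/3)

d4 = 126/5
d5 = 38
d6 = -223/15
d7 = 19/3
d8 = -10/3
endpoint = (83/3, -47/3)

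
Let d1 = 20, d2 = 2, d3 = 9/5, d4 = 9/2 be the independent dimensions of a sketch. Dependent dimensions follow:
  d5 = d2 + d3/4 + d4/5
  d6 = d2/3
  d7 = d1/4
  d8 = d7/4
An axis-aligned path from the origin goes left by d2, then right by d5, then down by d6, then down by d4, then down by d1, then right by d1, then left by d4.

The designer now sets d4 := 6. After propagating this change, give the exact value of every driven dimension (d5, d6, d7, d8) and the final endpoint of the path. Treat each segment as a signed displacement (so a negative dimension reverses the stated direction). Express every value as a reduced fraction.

Apply edit: d4 := 6
  d5 = d2 + d3/4 + d4/5 = 73/20
  d6 = d2/3 = 2/3
  d7 = d1/4 = 5
  d8 = d7/4 = 5/4
Walk from origin (0, 0):
  seg 1: left by d2 = 2 → (-2, 0)
  seg 2: right by d5 = 73/20 → (33/20, 0)
  seg 3: down by d6 = 2/3 → (33/20, -2/3)
  seg 4: down by d4 = 6 → (33/20, -20/3)
  seg 5: down by d1 = 20 → (33/20, -80/3)
  seg 6: right by d1 = 20 → (433/20, -80/3)
  seg 7: left by d4 = 6 → (313/20, -80/3)

d5 = 73/20
d6 = 2/3
d7 = 5
d8 = 5/4
endpoint = (313/20, -80/3)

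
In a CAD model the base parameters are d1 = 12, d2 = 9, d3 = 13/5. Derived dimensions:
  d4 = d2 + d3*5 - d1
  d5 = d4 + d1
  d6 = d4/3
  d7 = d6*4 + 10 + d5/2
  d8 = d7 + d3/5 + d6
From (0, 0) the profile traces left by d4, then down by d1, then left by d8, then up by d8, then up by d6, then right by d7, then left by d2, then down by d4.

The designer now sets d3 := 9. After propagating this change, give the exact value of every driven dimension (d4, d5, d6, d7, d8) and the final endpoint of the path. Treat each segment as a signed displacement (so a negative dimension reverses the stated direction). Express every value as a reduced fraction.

d4 = 42
d5 = 54
d6 = 14
d7 = 93
d8 = 544/5
endpoint = (-334/5, 344/5)

Apply edit: d3 := 9
  d4 = d2 + d3*5 - d1 = 42
  d5 = d4 + d1 = 54
  d6 = d4/3 = 14
  d7 = d6*4 + 10 + d5/2 = 93
  d8 = d7 + d3/5 + d6 = 544/5
Walk from origin (0, 0):
  seg 1: left by d4 = 42 → (-42, 0)
  seg 2: down by d1 = 12 → (-42, -12)
  seg 3: left by d8 = 544/5 → (-754/5, -12)
  seg 4: up by d8 = 544/5 → (-754/5, 484/5)
  seg 5: up by d6 = 14 → (-754/5, 554/5)
  seg 6: right by d7 = 93 → (-289/5, 554/5)
  seg 7: left by d2 = 9 → (-334/5, 554/5)
  seg 8: down by d4 = 42 → (-334/5, 344/5)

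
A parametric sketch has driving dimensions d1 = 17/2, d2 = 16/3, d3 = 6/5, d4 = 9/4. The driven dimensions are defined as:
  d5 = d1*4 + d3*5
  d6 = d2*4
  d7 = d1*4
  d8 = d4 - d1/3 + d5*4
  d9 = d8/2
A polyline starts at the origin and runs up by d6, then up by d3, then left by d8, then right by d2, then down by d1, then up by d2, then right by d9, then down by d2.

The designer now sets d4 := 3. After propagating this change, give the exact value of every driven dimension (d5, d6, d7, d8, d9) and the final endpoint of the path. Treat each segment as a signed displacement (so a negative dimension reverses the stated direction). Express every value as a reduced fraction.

Apply edit: d4 := 3
  d5 = d1*4 + d3*5 = 40
  d6 = d2*4 = 64/3
  d7 = d1*4 = 34
  d8 = d4 - d1/3 + d5*4 = 961/6
  d9 = d8/2 = 961/12
Walk from origin (0, 0):
  seg 1: up by d6 = 64/3 → (0, 64/3)
  seg 2: up by d3 = 6/5 → (0, 338/15)
  seg 3: left by d8 = 961/6 → (-961/6, 338/15)
  seg 4: right by d2 = 16/3 → (-929/6, 338/15)
  seg 5: down by d1 = 17/2 → (-929/6, 421/30)
  seg 6: up by d2 = 16/3 → (-929/6, 581/30)
  seg 7: right by d9 = 961/12 → (-299/4, 581/30)
  seg 8: down by d2 = 16/3 → (-299/4, 421/30)

d5 = 40
d6 = 64/3
d7 = 34
d8 = 961/6
d9 = 961/12
endpoint = (-299/4, 421/30)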